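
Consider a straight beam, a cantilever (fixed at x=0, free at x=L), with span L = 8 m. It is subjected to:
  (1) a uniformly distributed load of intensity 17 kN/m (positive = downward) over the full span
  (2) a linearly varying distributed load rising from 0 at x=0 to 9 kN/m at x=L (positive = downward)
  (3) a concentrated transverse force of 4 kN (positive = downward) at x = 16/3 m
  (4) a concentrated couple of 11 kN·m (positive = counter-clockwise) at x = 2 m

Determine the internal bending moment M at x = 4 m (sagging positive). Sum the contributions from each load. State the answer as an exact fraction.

M(4) = -604/3 kN·m

Load 1 — uniform load w=17 kN/m over full span:
  M_1 = -w(L-x)²/2 = -17·(8-4)²/2 = -136 kN·m
Load 2 — triangular load w₀=9 kN/m (0→w₀ over full span):
  M_2 = w₀Lx/2 - w₀L²/3 - w₀x³/(6L) = 9·8·4/2 - 9·8²/3 - 9·4³/(6·8) = -60 kN·m
Load 3 — point force P=4 kN at a=16/3 m (b=L-a=8/3):
  M_3 = -P(a-x)  [x≤a] = -4·((16/3)-4) = -16/3 kN·m
Load 4 — applied couple M₀=11 kN·m at a=2 m (b=L-a=6):
  M_4 = 0  [x>a] = 0 kN·m
Superposition: M = Σ M_i = -604/3 kN·m ≈ -201.333333 kN·m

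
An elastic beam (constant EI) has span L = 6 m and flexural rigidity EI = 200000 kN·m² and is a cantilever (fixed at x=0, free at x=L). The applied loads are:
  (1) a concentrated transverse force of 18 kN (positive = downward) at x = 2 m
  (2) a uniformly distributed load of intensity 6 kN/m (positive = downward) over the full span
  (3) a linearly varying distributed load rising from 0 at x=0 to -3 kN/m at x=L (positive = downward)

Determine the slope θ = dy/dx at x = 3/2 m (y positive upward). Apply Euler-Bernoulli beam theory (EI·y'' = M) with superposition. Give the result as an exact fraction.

Load 1 — point force P=18 kN at a=2 m (b=L-a=4):
  θ_1 = -Px(2a-x)/(2EI)  [x≤a] = -18·(3/2)·(2·2-(3/2))/(2·200000) = -27/160000 rad
Load 2 — uniform load w=6 kN/m over full span:
  θ_2 = -wx(x²-3Lx+3L²)/(6EI) = -6·(3/2)·((3/2)²-3·6·(3/2)+3·6²)/(6·200000) = -999/1600000 rad
Load 3 — triangular load w₀=-3 kN/m (0→w₀ over full span):
  θ_3 = (w₀Lx²/4-w₀L²x/3-w₀x⁴/(24L))/EI = ((-3)·6·(3/2)²/4-(-3)·6²·(3/2)/3-(-3)·(3/2)⁴/(24·6))/200000 = 11259/51200000 rad
Superposition: θ = Σ θ_i = -29349/51200000 rad ≈ -0.000573 rad

θ(3/2) = -29349/51200000 rad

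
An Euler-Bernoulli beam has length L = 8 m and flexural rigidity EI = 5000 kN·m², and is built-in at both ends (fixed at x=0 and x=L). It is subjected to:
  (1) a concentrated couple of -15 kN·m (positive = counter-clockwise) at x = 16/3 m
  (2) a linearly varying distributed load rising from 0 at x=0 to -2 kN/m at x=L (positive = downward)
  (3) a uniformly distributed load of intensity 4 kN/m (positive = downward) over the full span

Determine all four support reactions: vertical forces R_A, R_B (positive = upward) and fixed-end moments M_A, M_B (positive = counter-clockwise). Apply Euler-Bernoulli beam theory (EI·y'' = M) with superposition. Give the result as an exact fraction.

R_A = 111/10 kN, M_A = 181/15 kN·m, R_B = 129/10 kN, M_B = -224/15 kN·m

Load 1 — applied couple M₀=-15 kN·m at a=16/3 m (b=L-a=8/3):
  R_A = 6M₀ab/L³ = 6·(-15)·(16/3)·(8/3)/8³ = -5/2 kN
  M_A = M₀b(2a-b)/L² = (-15)·(8/3)·(2·(16/3)-(8/3))/8² = -5 kN·m
  R_B = -6M₀ab/L³ = -6·(-15)·(16/3)·(8/3)/8³ = 5/2 kN
  M_B = M₀a(2b-a)/L² = (-15)·(16/3)·(2·(8/3)-(16/3))/8² = 0 kN·m
Load 2 — triangular load w₀=-2 kN/m (0→w₀ over full span):
  R_A = 3w₀L/20 = 3·(-2)·8/20 = -12/5 kN
  M_A = w₀L²/30 = (-2)·8²/30 = -64/15 kN·m
  R_B = 7w₀L/20 = 7·(-2)·8/20 = -28/5 kN
  M_B = -w₀L²/20 = -(-2)·8²/20 = 32/5 kN·m
Load 3 — uniform load w=4 kN/m over full span:
  R_A = wL/2 = 4·8/2 = 16 kN
  M_A = wL²/12 = 4·8²/12 = 64/3 kN·m
  R_B = wL/2 = 4·8/2 = 16 kN
  M_B = -wL²/12 = -4·8²/12 = -64/3 kN·m
Superposition: R_A = 111/10 kN, M_A = 181/15 kN·m, R_B = 129/10 kN, M_B = -224/15 kN·m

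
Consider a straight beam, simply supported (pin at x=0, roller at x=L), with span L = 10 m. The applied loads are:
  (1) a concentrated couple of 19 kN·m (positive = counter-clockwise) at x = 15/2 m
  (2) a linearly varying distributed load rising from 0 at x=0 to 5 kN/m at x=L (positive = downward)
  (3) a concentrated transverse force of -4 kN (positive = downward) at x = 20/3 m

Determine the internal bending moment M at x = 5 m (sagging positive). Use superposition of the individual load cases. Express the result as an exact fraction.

Load 1 — applied couple M₀=19 kN·m at a=15/2 m (b=L-a=5/2):
  M_1 = M₀x/L  [x≤a] = 19·5/10 = 19/2 kN·m
Load 2 — triangular load w₀=5 kN/m (0→w₀ over full span):
  M_2 = w₀Lx/6 - w₀x³/(6L) = 5·10·5/6 - 5·5³/(6·10) = 125/4 kN·m
Load 3 — point force P=-4 kN at a=20/3 m (b=L-a=10/3):
  M_3 = Pbx/L  [x≤a] = (-4)·(10/3)·5/10 = -20/3 kN·m
Superposition: M = Σ M_i = 409/12 kN·m ≈ 34.083333 kN·m

M(5) = 409/12 kN·m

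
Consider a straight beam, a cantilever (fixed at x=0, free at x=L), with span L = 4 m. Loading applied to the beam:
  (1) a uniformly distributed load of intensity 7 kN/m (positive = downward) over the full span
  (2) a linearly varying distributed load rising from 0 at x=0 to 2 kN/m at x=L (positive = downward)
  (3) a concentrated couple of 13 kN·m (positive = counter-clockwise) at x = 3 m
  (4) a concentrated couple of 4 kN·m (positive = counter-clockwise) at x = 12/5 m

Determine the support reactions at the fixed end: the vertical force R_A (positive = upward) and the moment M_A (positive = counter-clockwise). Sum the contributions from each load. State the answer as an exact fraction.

Load 1 — uniform load w=7 kN/m over full span:
  R_A = wL = 7·4 = 28 kN
  M_A = wL²/2 = 7·4²/2 = 56 kN·m
Load 2 — triangular load w₀=2 kN/m (0→w₀ over full span):
  R_A = w₀L/2 = 2·4/2 = 4 kN
  M_A = w₀L²/3 = 2·4²/3 = 32/3 kN·m
Load 3 — applied couple M₀=13 kN·m at a=3 m (b=L-a=1):
  R_A = 0 kN
  M_A = -M₀ = -13 kN·m
Load 4 — applied couple M₀=4 kN·m at a=12/5 m (b=L-a=8/5):
  R_A = 0 kN
  M_A = -M₀ = -4 kN·m
Superposition: R_A = 32 kN, M_A = 149/3 kN·m

R_A = 32 kN, M_A = 149/3 kN·m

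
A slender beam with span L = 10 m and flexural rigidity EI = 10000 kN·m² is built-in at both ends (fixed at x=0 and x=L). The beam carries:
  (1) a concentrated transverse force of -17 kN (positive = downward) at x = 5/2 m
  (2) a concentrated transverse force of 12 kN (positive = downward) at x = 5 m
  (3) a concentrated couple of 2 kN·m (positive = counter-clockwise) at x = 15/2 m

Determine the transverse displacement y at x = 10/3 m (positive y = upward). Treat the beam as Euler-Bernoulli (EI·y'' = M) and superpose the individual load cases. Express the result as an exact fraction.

y(10/3) = -1/4050 m

Load 1 — point force P=-17 kN at a=5/2 m (b=L-a=15/2):
  y_1 = -Pa²(L-x)²(3bL-(3b+a)(L-x))/(6L³EI)  [x>a] = -(-17)·(5/2)²·(10-(10/3))²·(3·(15/2)·10-(3·(15/2)+(5/2))·(10-(10/3)))/(6·10³·10000) = 119/25920 m
Load 2 — point force P=12 kN at a=5 m (b=L-a=5):
  y_2 = -Pb²x²(3aL-(3a+b)x)/(6L³EI)  [x≤a] = -12·5²·(10/3)²·(3·5·10-(3·5+5)·(10/3))/(6·10³·10000) = -1/216 m
Load 3 — applied couple M₀=2 kN·m at a=15/2 m (b=L-a=5/2):
  y_3 = (R_Ax³/6 - M_Ax²/2)/EI  [x≤a] with R_A=9/40, M_A=5/8 = ((9/40)·(10/3)³/6 - (5/8)·(10/3)²/2)/10000 = -1/4800 m
Superposition: y = Σ y_i = -1/4050 m ≈ -0.000247 m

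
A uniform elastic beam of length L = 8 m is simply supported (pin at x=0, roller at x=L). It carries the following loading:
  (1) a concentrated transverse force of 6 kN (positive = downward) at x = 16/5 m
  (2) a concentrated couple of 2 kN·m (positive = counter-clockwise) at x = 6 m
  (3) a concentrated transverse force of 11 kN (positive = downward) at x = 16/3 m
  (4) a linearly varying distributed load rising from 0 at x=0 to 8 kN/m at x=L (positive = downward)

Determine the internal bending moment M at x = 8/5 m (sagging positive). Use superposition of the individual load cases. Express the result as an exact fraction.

Load 1 — point force P=6 kN at a=16/5 m (b=L-a=24/5):
  M_1 = Pbx/L  [x≤a] = 6·(24/5)·(8/5)/8 = 144/25 kN·m
Load 2 — applied couple M₀=2 kN·m at a=6 m (b=L-a=2):
  M_2 = M₀x/L  [x≤a] = 2·(8/5)/8 = 2/5 kN·m
Load 3 — point force P=11 kN at a=16/3 m (b=L-a=8/3):
  M_3 = Pbx/L  [x≤a] = 11·(8/3)·(8/5)/8 = 88/15 kN·m
Load 4 — triangular load w₀=8 kN/m (0→w₀ over full span):
  M_4 = w₀Lx/6 - w₀x³/(6L) = 8·8·(8/5)/6 - 8·(8/5)³/(6·8) = 2048/125 kN·m
Superposition: M = Σ M_i = 10654/375 kN·m ≈ 28.410667 kN·m

M(8/5) = 10654/375 kN·m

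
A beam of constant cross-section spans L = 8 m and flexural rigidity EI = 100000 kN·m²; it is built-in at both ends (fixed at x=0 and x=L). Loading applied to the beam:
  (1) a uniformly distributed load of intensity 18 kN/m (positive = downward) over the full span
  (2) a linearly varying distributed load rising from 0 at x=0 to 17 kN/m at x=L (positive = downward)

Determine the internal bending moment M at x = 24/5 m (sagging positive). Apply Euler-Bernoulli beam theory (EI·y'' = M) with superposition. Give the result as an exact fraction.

M(24/5) = 24272/375 kN·m

Load 1 — uniform load w=18 kN/m over full span:
  M_1 = wLx/2 - wL²/12 - wx²/2 = 18·8·(24/5)/2 - 18·8²/12 - 18·(24/5)²/2 = 1056/25 kN·m
Load 2 — triangular load w₀=17 kN/m (0→w₀ over full span):
  M_2 = 3w₀Lx/20 - w₀L²/30 - w₀x³/(6L) = 3·17·8·(24/5)/20 - 17·8²/30 - 17·(24/5)³/(6·8) = 8432/375 kN·m
Superposition: M = Σ M_i = 24272/375 kN·m ≈ 64.725333 kN·m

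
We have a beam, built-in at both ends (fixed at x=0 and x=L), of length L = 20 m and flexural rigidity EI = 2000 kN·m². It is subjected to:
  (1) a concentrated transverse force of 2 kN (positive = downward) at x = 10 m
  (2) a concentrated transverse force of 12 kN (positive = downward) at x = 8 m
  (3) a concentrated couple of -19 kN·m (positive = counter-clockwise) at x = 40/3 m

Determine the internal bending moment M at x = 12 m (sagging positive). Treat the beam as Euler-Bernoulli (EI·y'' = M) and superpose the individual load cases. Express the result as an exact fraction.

M(12) = 1832/375 kN·m

Load 1 — point force P=2 kN at a=10 m (b=L-a=10):
  M_1 = Pa²(a+3b)(L-x)/L³ - Pa²b/L²  [x>a] = 2·10²·(10+3·10)·(20-12)/20³ - 2·10²·10/20² = 3 kN·m
Load 2 — point force P=12 kN at a=8 m (b=L-a=12):
  M_2 = Pa²(a+3b)(L-x)/L³ - Pa²b/L²  [x>a] = 12·8²·(8+3·12)·(20-12)/20³ - 12·8²·12/20² = 1344/125 kN·m
Load 3 — applied couple M₀=-19 kN·m at a=40/3 m (b=L-a=20/3):
  M_3 = R_Ax - M_A  [x≤a] with R_A=-19/15, M_A=-19/3 = (-19/15)·12 - (-19/3) = -133/15 kN·m
Superposition: M = Σ M_i = 1832/375 kN·m ≈ 4.885333 kN·m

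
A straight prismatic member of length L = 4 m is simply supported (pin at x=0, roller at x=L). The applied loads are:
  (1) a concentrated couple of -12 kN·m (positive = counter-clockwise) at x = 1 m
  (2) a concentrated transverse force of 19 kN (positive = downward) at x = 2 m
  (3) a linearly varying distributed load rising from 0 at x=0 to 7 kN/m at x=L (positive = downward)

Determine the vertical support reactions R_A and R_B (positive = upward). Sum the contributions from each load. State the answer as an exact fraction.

R_A = 67/6 kN, R_B = 131/6 kN

Load 1 — applied couple M₀=-12 kN·m at a=1 m (b=L-a=3):
  R_A = M₀/L = (-12)/4 = -3 kN
  R_B = -M₀/L = -(-12)/4 = 3 kN
Load 2 — point force P=19 kN at a=2 m (b=L-a=2):
  R_A = Pb/L = 19·2/4 = 19/2 kN
  R_B = Pa/L = 19·2/4 = 19/2 kN
Load 3 — triangular load w₀=7 kN/m (0→w₀ over full span):
  R_A = w₀L/6 = 7·4/6 = 14/3 kN
  R_B = w₀L/3 = 7·4/3 = 28/3 kN
Superposition: R_A = 67/6 kN, R_B = 131/6 kN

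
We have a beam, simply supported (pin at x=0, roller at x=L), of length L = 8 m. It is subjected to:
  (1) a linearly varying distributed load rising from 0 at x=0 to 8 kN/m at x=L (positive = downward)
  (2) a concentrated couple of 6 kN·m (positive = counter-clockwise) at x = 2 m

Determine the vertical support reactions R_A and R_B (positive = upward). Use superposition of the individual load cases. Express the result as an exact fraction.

Load 1 — triangular load w₀=8 kN/m (0→w₀ over full span):
  R_A = w₀L/6 = 8·8/6 = 32/3 kN
  R_B = w₀L/3 = 8·8/3 = 64/3 kN
Load 2 — applied couple M₀=6 kN·m at a=2 m (b=L-a=6):
  R_A = M₀/L = 6/8 = 3/4 kN
  R_B = -M₀/L = -6/8 = -3/4 kN
Superposition: R_A = 137/12 kN, R_B = 247/12 kN

R_A = 137/12 kN, R_B = 247/12 kN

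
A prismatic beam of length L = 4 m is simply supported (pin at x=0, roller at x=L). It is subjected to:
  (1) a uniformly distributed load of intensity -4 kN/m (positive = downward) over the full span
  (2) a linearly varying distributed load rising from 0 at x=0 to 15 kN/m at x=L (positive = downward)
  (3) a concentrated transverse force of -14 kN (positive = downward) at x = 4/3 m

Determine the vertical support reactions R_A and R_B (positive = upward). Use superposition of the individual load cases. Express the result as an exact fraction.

R_A = -22/3 kN, R_B = 22/3 kN

Load 1 — uniform load w=-4 kN/m over full span:
  R_A = wL/2 = (-4)·4/2 = -8 kN
  R_B = wL/2 = (-4)·4/2 = -8 kN
Load 2 — triangular load w₀=15 kN/m (0→w₀ over full span):
  R_A = w₀L/6 = 15·4/6 = 10 kN
  R_B = w₀L/3 = 15·4/3 = 20 kN
Load 3 — point force P=-14 kN at a=4/3 m (b=L-a=8/3):
  R_A = Pb/L = (-14)·(8/3)/4 = -28/3 kN
  R_B = Pa/L = (-14)·(4/3)/4 = -14/3 kN
Superposition: R_A = -22/3 kN, R_B = 22/3 kN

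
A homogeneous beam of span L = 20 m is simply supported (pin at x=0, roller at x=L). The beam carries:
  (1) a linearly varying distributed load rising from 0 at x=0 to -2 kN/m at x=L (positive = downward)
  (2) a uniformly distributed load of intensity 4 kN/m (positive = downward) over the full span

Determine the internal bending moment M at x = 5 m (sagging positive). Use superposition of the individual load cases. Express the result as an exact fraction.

M(5) = 475/4 kN·m

Load 1 — triangular load w₀=-2 kN/m (0→w₀ over full span):
  M_1 = w₀Lx/6 - w₀x³/(6L) = (-2)·20·5/6 - (-2)·5³/(6·20) = -125/4 kN·m
Load 2 — uniform load w=4 kN/m over full span:
  M_2 = wx(L-x)/2 = 4·5·(20-5)/2 = 150 kN·m
Superposition: M = Σ M_i = 475/4 kN·m ≈ 118.750000 kN·m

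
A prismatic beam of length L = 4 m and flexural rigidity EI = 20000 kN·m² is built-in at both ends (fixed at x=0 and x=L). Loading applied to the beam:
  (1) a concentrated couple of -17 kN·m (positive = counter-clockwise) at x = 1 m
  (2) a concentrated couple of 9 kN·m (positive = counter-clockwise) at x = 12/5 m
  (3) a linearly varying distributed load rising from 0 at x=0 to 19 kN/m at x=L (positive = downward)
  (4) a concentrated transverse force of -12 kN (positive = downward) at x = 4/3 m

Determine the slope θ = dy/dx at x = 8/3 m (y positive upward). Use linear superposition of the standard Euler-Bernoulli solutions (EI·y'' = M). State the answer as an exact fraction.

θ(8/3) = 70481/243000000 rad

Load 1 — applied couple M₀=-17 kN·m at a=1 m (b=L-a=3):
  θ_1 = (R_Ax²/2 - M_Ax - M₀(x-a))/EI  [x>a] with R_A=-153/32, M_A=51/16 = ((-153/32)·(8/3)²/2 - (51/16)·(8/3) - (-17)·((8/3)-1))/20000 = 17/120000 rad
Load 2 — applied couple M₀=9 kN·m at a=12/5 m (b=L-a=8/5):
  θ_2 = (R_Ax²/2 - M_Ax - M₀(x-a))/EI  [x>a] with R_A=81/25, M_A=72/25 = ((81/25)·(8/3)²/2 - (72/25)·(8/3) - 9·((8/3)-(12/5)))/20000 = 9/125000 rad
Load 3 — triangular load w₀=19 kN/m (0→w₀ over full span):
  θ_3 = -w₀(2x(L-x)(L-2x)(x+2L)+x²(L-x)²)/(120LEI) = -19·(2·(8/3)·(4-(8/3))·(4-2·(8/3))·((8/3)+2·4)+(8/3)²·(4-(8/3))²)/(120·4·20000) = 133/759375 rad
Load 4 — point force P=-12 kN at a=4/3 m (b=L-a=8/3):
  θ_4 = Pa²(L-x)(2bL-(3b+a)(L-x))/(2L³EI)  [x>a] = (-12)·(4/3)²·(4-(8/3))·(2·(8/3)·4-(3·(8/3)+(4/3))·(4-(8/3)))/(2·4³·20000) = -1/10125 rad
Superposition: θ = Σ θ_i = 70481/243000000 rad ≈ 0.000290 rad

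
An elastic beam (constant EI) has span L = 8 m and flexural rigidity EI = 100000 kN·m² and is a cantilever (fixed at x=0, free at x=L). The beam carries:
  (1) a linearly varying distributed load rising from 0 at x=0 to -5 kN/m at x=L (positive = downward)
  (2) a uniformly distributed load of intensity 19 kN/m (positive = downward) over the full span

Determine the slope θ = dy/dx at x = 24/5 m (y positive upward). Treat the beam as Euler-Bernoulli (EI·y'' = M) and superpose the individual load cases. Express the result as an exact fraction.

Load 1 — triangular load w₀=-5 kN/m (0→w₀ over full span):
  θ_1 = (w₀Lx²/4-w₀L²x/3-w₀x⁴/(24L))/EI = ((-5)·8·(24/5)²/4-(-5)·8²·(24/5)/3-(-5)·(24/5)⁴/(24·8))/100000 = 1154/390625 rad
Load 2 — uniform load w=19 kN/m over full span:
  θ_2 = -wx(x²-3Lx+3L²)/(6EI) = -19·(24/5)·((24/5)²-3·8·(24/5)+3·8²)/(6·100000) = -5928/390625 rad
Superposition: θ = Σ θ_i = -4774/390625 rad ≈ -0.012221 rad

θ(24/5) = -4774/390625 rad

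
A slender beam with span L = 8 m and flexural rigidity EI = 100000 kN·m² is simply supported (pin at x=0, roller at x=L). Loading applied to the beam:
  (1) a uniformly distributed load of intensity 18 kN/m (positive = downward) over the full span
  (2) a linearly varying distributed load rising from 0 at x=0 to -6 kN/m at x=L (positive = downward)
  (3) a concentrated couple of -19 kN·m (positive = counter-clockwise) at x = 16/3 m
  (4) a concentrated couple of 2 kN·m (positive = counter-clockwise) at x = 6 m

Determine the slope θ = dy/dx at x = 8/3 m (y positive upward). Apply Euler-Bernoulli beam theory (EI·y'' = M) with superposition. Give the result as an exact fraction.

Load 1 — uniform load w=18 kN/m over full span:
  θ_1 = -w(L³-6Lx²+4x³)/(24EI) = -18·(8³-6·8·(8/3)²+4·(8/3)³)/(24·100000) = -52/28125 rad
Load 2 — triangular load w₀=-6 kN/m (0→w₀ over full span):
  θ_2 = -w₀(7L⁴-30L²x²+15x⁴)/(360LEI) = -(-6)·(7·8⁴-30·8²·(8/3)²+15·(8/3)⁴)/(360·8·100000) = 416/1265625 rad
Load 3 — applied couple M₀=-19 kN·m at a=16/3 m (b=L-a=8/3):
  θ_3 = (M₀x²/(2L)+C₁)/EI  [x≤a] with C₁=M₀(3b²-L²)/(6L)=152/9 = ((-19)·(8/3)²/(2·8)+(152/9))/100000 = 19/225000 rad
Load 4 — applied couple M₀=2 kN·m at a=6 m (b=L-a=2):
  θ_4 = (M₀x²/(2L)+C₁)/EI  [x≤a] with C₁=M₀(3b²-L²)/(6L)=-13/6 = (2·(8/3)²/(2·8)+(-13/6))/100000 = -23/1800000 rad
Superposition: θ = Σ θ_i = -117331/81000000 rad ≈ -0.001449 rad

θ(8/3) = -117331/81000000 rad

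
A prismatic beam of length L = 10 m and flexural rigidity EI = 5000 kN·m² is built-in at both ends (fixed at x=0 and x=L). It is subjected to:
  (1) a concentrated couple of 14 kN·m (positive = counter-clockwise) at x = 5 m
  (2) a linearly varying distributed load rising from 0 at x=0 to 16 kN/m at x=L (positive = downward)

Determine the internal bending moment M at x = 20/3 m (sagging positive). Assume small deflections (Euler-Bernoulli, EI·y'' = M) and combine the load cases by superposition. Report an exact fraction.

M(20/3) = 3913/162 kN·m

Load 1 — applied couple M₀=14 kN·m at a=5 m (b=L-a=5):
  M_1 = R_Ax - M_A - M₀  [x>a] with R_A=21/10, M_A=7/2 = (21/10)·(20/3) - (7/2) - 14 = -7/2 kN·m
Load 2 — triangular load w₀=16 kN/m (0→w₀ over full span):
  M_2 = 3w₀Lx/20 - w₀L²/30 - w₀x³/(6L) = 3·16·10·(20/3)/20 - 16·10²/30 - 16·(20/3)³/(6·10) = 2240/81 kN·m
Superposition: M = Σ M_i = 3913/162 kN·m ≈ 24.154321 kN·m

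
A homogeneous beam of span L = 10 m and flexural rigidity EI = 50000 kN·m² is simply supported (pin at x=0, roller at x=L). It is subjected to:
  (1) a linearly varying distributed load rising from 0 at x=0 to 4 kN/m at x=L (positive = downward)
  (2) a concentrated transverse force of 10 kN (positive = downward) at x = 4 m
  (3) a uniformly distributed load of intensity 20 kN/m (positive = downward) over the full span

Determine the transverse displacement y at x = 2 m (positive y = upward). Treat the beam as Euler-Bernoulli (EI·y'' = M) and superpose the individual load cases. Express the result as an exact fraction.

y(2) = -5667/156250 m

Load 1 — triangular load w₀=4 kN/m (0→w₀ over full span):
  y_1 = -w₀x(7L⁴-10L²x²+3x⁴)/(360LEI) = -4·2·(7·10⁴-10·10²·2²+3·2⁴)/(360·10·50000) = -688/234375 m
Load 2 — point force P=10 kN at a=4 m (b=L-a=6):
  y_2 = -Pbx(L²-b²-x²)/(6LEI)  [x≤a] = -10·6·2·(10²-6²-2²)/(6·10·50000) = -3/1250 m
Load 3 — uniform load w=20 kN/m over full span:
  y_3 = -wx(L³-2Lx²+x³)/(24EI) = -20·2·(10³-2·10·2²+2³)/(24·50000) = -58/1875 m
Superposition: y = Σ y_i = -5667/156250 m ≈ -0.036269 m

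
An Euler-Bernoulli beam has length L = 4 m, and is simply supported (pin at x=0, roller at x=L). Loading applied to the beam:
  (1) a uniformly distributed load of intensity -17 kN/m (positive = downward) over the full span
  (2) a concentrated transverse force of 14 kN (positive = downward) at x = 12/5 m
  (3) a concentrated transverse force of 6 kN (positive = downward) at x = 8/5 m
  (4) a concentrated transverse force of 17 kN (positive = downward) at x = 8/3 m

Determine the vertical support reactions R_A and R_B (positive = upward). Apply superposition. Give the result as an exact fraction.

R_A = -287/15 kN, R_B = -178/15 kN

Load 1 — uniform load w=-17 kN/m over full span:
  R_A = wL/2 = (-17)·4/2 = -34 kN
  R_B = wL/2 = (-17)·4/2 = -34 kN
Load 2 — point force P=14 kN at a=12/5 m (b=L-a=8/5):
  R_A = Pb/L = 14·(8/5)/4 = 28/5 kN
  R_B = Pa/L = 14·(12/5)/4 = 42/5 kN
Load 3 — point force P=6 kN at a=8/5 m (b=L-a=12/5):
  R_A = Pb/L = 6·(12/5)/4 = 18/5 kN
  R_B = Pa/L = 6·(8/5)/4 = 12/5 kN
Load 4 — point force P=17 kN at a=8/3 m (b=L-a=4/3):
  R_A = Pb/L = 17·(4/3)/4 = 17/3 kN
  R_B = Pa/L = 17·(8/3)/4 = 34/3 kN
Superposition: R_A = -287/15 kN, R_B = -178/15 kN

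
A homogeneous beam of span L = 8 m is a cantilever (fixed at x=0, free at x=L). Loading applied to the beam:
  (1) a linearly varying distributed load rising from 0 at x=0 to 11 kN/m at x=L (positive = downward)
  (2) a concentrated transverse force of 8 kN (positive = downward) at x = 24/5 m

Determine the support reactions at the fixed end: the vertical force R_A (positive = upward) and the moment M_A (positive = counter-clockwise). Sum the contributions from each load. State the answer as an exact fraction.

R_A = 52 kN, M_A = 4096/15 kN·m

Load 1 — triangular load w₀=11 kN/m (0→w₀ over full span):
  R_A = w₀L/2 = 11·8/2 = 44 kN
  M_A = w₀L²/3 = 11·8²/3 = 704/3 kN·m
Load 2 — point force P=8 kN at a=24/5 m (b=L-a=16/5):
  R_A = P = 8 kN
  M_A = Pa = 8·(24/5) = 192/5 kN·m
Superposition: R_A = 52 kN, M_A = 4096/15 kN·m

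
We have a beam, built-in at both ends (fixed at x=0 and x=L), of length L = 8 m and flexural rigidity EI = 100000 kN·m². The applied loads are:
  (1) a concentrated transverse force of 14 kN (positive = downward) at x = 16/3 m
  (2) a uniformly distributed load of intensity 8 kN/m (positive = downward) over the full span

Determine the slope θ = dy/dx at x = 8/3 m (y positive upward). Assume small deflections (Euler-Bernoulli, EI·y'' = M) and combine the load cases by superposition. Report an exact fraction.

Load 1 — point force P=14 kN at a=16/3 m (b=L-a=8/3):
  θ_1 = -Pb²x(2aL-(3a+b)x)/(2L³EI)  [x≤a] = -14·(8/3)²·(8/3)·(2·(16/3)·8-(3·(16/3)+(8/3))·(8/3))/(2·8³·100000) = -14/151875 rad
Load 2 — uniform load w=8 kN/m over full span:
  θ_2 = -wx(L-x)(L-2x)/(12EI) = -8·(8/3)·(8-(8/3))·(8-2·(8/3))/(12·100000) = -64/253125 rad
Superposition: θ = Σ θ_i = -262/759375 rad ≈ -0.000345 rad

θ(8/3) = -262/759375 rad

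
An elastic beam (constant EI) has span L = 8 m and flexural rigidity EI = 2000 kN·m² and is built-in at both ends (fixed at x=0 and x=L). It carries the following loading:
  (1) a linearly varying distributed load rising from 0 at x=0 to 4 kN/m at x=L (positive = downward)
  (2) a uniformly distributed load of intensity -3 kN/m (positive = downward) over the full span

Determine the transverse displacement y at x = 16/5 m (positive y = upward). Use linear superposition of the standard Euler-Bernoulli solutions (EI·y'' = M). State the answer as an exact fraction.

y(16/5) = 10368/1953125 m

Load 1 — triangular load w₀=4 kN/m (0→w₀ over full span):
  y_1 = -w₀x²(L-x)²(x+2L)/(120LEI) = -4·(16/5)²·(8-(16/5))²·((16/5)+2·8)/(120·8·2000) = -18432/1953125 m
Load 2 — uniform load w=-3 kN/m over full span:
  y_2 = -wx²(L-x)²/(24EI) = -(-3)·(16/5)²·(8-(16/5))²/(24·2000) = 1152/78125 m
Superposition: y = Σ y_i = 10368/1953125 m ≈ 0.005308 m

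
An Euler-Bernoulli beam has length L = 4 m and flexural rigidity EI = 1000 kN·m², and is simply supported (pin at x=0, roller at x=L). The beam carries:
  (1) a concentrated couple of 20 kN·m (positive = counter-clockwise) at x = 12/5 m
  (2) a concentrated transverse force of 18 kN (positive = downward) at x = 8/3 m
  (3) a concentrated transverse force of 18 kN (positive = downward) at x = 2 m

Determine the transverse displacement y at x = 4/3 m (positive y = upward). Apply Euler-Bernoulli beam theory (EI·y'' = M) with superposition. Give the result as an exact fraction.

Load 1 — applied couple M₀=20 kN·m at a=12/5 m (b=L-a=8/5):
  y_1 = (M₀x³/(6L)+C₁x)/EI  [x≤a] with C₁=M₀(3b²-L²)/(6L)=-104/15 = (20·(4/3)³/(6·4)+(-104/15)·(4/3))/1000 = -368/50625 m
Load 2 — point force P=18 kN at a=8/3 m (b=L-a=4/3):
  y_2 = -Pbx(L²-b²-x²)/(6LEI)  [x≤a] = -18·(4/3)·(4/3)·(4²-(4/3)²-(4/3)²)/(6·4·1000) = -56/3375 m
Load 3 — point force P=18 kN at a=2 m (b=L-a=2):
  y_3 = -Pbx(L²-b²-x²)/(6LEI)  [x≤a] = -18·2·(4/3)·(4²-2²-(4/3)²)/(6·4·1000) = -23/1125 m
Superposition: y = Σ y_i = -2243/50625 m ≈ -0.044306 m

y(4/3) = -2243/50625 m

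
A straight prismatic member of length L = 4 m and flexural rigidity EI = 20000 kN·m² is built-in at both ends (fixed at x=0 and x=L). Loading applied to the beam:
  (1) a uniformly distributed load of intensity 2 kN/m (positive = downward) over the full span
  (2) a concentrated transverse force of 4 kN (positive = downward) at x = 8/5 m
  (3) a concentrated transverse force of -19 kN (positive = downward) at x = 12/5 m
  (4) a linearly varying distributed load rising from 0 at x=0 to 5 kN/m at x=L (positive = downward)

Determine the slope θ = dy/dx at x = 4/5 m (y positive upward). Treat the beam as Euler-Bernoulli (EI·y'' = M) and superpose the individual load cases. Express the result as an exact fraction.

θ(4/5) = 136/5859375 rad

Load 1 — uniform load w=2 kN/m over full span:
  θ_1 = -wx(L-x)(L-2x)/(12EI) = -2·(4/5)·(4-(4/5))·(4-2·(4/5))/(12·20000) = -4/78125 rad
Load 2 — point force P=4 kN at a=8/5 m (b=L-a=12/5):
  θ_2 = -Pb²x(2aL-(3a+b)x)/(2L³EI)  [x≤a] = -4·(12/5)²·(4/5)·(2·(8/5)·4-(3·(8/5)+(12/5))·(4/5))/(2·4³·20000) = -99/1953125 rad
Load 3 — point force P=-19 kN at a=12/5 m (b=L-a=8/5):
  θ_3 = -Pb²x(2aL-(3a+b)x)/(2L³EI)  [x≤a] = -(-19)·(8/5)²·(4/5)·(2·(12/5)·4-(3·(12/5)+(8/5))·(4/5))/(2·4³·20000) = 361/1953125 rad
Load 4 — triangular load w₀=5 kN/m (0→w₀ over full span):
  θ_4 = -w₀(2x(L-x)(L-2x)(x+2L)+x²(L-x)²)/(120LEI) = -5·(2·(4/5)·(4-(4/5))·(4-2·(4/5))·((4/5)+2·4)+(4/5)²·(4-(4/5))²)/(120·4·20000) = -14/234375 rad
Superposition: θ = Σ θ_i = 136/5859375 rad ≈ 0.000023 rad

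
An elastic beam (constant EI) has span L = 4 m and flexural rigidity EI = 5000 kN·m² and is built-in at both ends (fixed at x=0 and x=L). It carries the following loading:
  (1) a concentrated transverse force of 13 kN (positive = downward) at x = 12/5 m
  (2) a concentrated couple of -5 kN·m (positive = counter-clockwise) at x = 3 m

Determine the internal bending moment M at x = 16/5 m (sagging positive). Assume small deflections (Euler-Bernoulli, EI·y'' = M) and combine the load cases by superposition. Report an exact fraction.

Load 1 — point force P=13 kN at a=12/5 m (b=L-a=8/5):
  M_1 = Pa²(a+3b)(L-x)/L³ - Pa²b/L²  [x>a] = 13·(12/5)²·((12/5)+3·(8/5))·(4-(16/5))/4³ - 13·(12/5)²·(8/5)/4² = -468/625 kN·m
Load 2 — applied couple M₀=-5 kN·m at a=3 m (b=L-a=1):
  M_2 = R_Ax - M_A - M₀  [x>a] with R_A=-45/32, M_A=-25/16 = (-45/32)·(16/5) - (-25/16) - (-5) = 33/16 kN·m
Superposition: M = Σ M_i = 13137/10000 kN·m ≈ 1.313700 kN·m

M(16/5) = 13137/10000 kN·m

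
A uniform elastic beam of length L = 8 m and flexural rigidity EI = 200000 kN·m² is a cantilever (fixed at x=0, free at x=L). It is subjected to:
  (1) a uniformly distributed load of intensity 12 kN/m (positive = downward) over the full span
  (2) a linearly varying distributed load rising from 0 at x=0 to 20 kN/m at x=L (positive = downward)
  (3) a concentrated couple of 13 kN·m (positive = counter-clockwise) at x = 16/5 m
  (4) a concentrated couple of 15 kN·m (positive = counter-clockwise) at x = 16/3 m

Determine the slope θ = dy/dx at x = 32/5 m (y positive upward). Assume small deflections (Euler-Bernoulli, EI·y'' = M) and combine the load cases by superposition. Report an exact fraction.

θ(32/5) = -25327/2343750 rad

Load 1 — uniform load w=12 kN/m over full span:
  θ_1 = -wx(x²-3Lx+3L²)/(6EI) = -12·(32/5)·((32/5)²-3·8·(32/5)+3·8²)/(6·200000) = -1984/390625 rad
Load 2 — triangular load w₀=20 kN/m (0→w₀ over full span):
  θ_2 = (w₀Lx²/4-w₀L²x/3-w₀x⁴/(24L))/EI = (20·8·(32/5)²/4-20·8²·(32/5)/3-20·(32/5)⁴/(24·8))/200000 = -7424/1171875 rad
Load 3 — applied couple M₀=13 kN·m at a=16/5 m (b=L-a=24/5):
  θ_3 = M₀a/EI  [x>a] = 13·(16/5)/200000 = 13/62500 rad
Load 4 — applied couple M₀=15 kN·m at a=16/3 m (b=L-a=8/3):
  θ_4 = M₀a/EI  [x>a] = 15·(16/3)/200000 = 1/2500 rad
Superposition: θ = Σ θ_i = -25327/2343750 rad ≈ -0.010806 rad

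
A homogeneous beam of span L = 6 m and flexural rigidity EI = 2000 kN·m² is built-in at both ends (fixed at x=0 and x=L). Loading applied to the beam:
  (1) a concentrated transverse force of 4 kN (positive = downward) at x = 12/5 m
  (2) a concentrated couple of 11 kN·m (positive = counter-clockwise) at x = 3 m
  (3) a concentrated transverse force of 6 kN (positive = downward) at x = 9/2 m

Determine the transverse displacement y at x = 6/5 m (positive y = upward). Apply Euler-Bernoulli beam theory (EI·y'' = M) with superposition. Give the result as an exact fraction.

y(6/5) = -484353/250000000 m

Load 1 — point force P=4 kN at a=12/5 m (b=L-a=18/5):
  y_1 = -Pb²x²(3aL-(3a+b)x)/(6L³EI)  [x≤a] = -4·(18/5)²·(6/5)²·(3·(12/5)·6-(3·(12/5)+(18/5))·(6/5))/(6·6³·2000) = -1701/1953125 m
Load 2 — applied couple M₀=11 kN·m at a=3 m (b=L-a=3):
  y_2 = (R_Ax³/6 - M_Ax²/2)/EI  [x≤a] with R_A=11/4, M_A=11/4 = ((11/4)·(6/5)³/6 - (11/4)·(6/5)²/2)/2000 = -297/500000 m
Load 3 — point force P=6 kN at a=9/2 m (b=L-a=3/2):
  y_3 = -Pb²x²(3aL-(3a+b)x)/(6L³EI)  [x≤a] = -6·(3/2)²·(6/5)²·(3·(9/2)·6-(3·(9/2)+(3/2))·(6/5))/(6·6³·2000) = -189/400000 m
Superposition: y = Σ y_i = -484353/250000000 m ≈ -0.001937 m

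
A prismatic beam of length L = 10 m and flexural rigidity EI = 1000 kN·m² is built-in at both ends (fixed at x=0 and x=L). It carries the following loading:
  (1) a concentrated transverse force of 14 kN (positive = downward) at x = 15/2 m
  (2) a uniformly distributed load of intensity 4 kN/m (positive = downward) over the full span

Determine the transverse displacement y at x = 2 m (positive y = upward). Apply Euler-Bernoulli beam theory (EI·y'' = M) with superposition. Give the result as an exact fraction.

y(2) = -423/8000 m

Load 1 — point force P=14 kN at a=15/2 m (b=L-a=5/2):
  y_1 = -Pb²x²(3aL-(3a+b)x)/(6L³EI)  [x≤a] = -14·(5/2)²·2²·(3·(15/2)·10-(3·(15/2)+(5/2))·2)/(6·10³·1000) = -49/4800 m
Load 2 — uniform load w=4 kN/m over full span:
  y_2 = -wx²(L-x)²/(24EI) = -4·2²·(10-2)²/(24·1000) = -16/375 m
Superposition: y = Σ y_i = -423/8000 m ≈ -0.052875 m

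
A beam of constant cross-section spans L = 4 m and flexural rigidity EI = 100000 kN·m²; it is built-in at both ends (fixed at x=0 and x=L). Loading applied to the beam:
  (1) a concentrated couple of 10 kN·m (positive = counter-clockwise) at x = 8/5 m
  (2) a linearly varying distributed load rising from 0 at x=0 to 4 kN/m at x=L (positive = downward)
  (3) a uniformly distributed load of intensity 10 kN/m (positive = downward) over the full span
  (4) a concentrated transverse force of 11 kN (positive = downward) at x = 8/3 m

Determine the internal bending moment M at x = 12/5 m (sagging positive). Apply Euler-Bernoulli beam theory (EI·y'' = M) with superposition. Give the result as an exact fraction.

Load 1 — applied couple M₀=10 kN·m at a=8/5 m (b=L-a=12/5):
  M_1 = R_Ax - M_A - M₀  [x>a] with R_A=18/5, M_A=6/5 = (18/5)·(12/5) - (6/5) - 10 = -64/25 kN·m
Load 2 — triangular load w₀=4 kN/m (0→w₀ over full span):
  M_2 = 3w₀Lx/20 - w₀L²/30 - w₀x³/(6L) = 3·4·4·(12/5)/20 - 4·4²/30 - 4·(12/5)³/(6·4) = 496/375 kN·m
Load 3 — uniform load w=10 kN/m over full span:
  M_3 = wLx/2 - wL²/12 - wx²/2 = 10·4·(12/5)/2 - 10·4²/12 - 10·(12/5)²/2 = 88/15 kN·m
Load 4 — point force P=11 kN at a=8/3 m (b=L-a=4/3):
  M_4 = Pb²(3a+b)x/L³ - Pab²/L²  [x≤a] = 11·(4/3)²·(3·(8/3)+(4/3))·(12/5)/4³ - 11·(8/3)·(4/3)²/4² = 484/135 kN·m
Superposition: M = Σ M_i = 27724/3375 kN·m ≈ 8.214519 kN·m

M(12/5) = 27724/3375 kN·m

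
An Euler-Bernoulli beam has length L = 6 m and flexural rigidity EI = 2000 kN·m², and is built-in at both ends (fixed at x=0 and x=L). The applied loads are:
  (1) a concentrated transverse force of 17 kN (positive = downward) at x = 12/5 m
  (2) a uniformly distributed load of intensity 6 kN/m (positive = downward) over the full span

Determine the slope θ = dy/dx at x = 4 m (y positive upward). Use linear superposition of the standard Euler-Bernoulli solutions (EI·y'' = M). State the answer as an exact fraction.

Load 1 — point force P=17 kN at a=12/5 m (b=L-a=18/5):
  θ_1 = Pa²(L-x)(2bL-(3b+a)(L-x))/(2L³EI)  [x>a] = 17·(12/5)²·(6-4)·(2·(18/5)·6-(3·(18/5)+(12/5))·(6-4))/(2·6³·2000) = 119/31250 rad
Load 2 — uniform load w=6 kN/m over full span:
  θ_2 = -wx(L-x)(L-2x)/(12EI) = -6·4·(6-4)·(6-2·4)/(12·2000) = 1/250 rad
Superposition: θ = Σ θ_i = 122/15625 rad ≈ 0.007808 rad

θ(4) = 122/15625 rad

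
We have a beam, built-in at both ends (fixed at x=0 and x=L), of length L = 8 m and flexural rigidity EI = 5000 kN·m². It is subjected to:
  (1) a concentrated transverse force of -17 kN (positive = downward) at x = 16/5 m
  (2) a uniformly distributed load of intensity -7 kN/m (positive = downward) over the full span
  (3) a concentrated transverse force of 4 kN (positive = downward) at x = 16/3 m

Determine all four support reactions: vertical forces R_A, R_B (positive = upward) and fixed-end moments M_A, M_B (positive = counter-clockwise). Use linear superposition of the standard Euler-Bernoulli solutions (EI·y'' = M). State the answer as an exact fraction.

R_A = -128179/3375 kN, M_A = -184096/3375 kN·m, R_B = -104696/3375 kN, M_B = 154064/3375 kN·m

Load 1 — point force P=-17 kN at a=16/5 m (b=L-a=24/5):
  R_A = Pb²(3a+b)/L³ = (-17)·(24/5)²·(3·(16/5)+(24/5))/8³ = -1377/125 kN
  M_A = Pab²/L² = (-17)·(16/5)·(24/5)²/8² = -2448/125 kN·m
  R_B = Pa²(a+3b)/L³ = (-17)·(16/5)²·((16/5)+3·(24/5))/8³ = -748/125 kN
  M_B = -Pa²b/L² = -(-17)·(16/5)²·(24/5)/8² = 1632/125 kN·m
Load 2 — uniform load w=-7 kN/m over full span:
  R_A = wL/2 = (-7)·8/2 = -28 kN
  M_A = wL²/12 = (-7)·8²/12 = -112/3 kN·m
  R_B = wL/2 = (-7)·8/2 = -28 kN
  M_B = -wL²/12 = -(-7)·8²/12 = 112/3 kN·m
Load 3 — point force P=4 kN at a=16/3 m (b=L-a=8/3):
  R_A = Pb²(3a+b)/L³ = 4·(8/3)²·(3·(16/3)+(8/3))/8³ = 28/27 kN
  M_A = Pab²/L² = 4·(16/3)·(8/3)²/8² = 64/27 kN·m
  R_B = Pa²(a+3b)/L³ = 4·(16/3)²·((16/3)+3·(8/3))/8³ = 80/27 kN
  M_B = -Pa²b/L² = -4·(16/3)²·(8/3)/8² = -128/27 kN·m
Superposition: R_A = -128179/3375 kN, M_A = -184096/3375 kN·m, R_B = -104696/3375 kN, M_B = 154064/3375 kN·m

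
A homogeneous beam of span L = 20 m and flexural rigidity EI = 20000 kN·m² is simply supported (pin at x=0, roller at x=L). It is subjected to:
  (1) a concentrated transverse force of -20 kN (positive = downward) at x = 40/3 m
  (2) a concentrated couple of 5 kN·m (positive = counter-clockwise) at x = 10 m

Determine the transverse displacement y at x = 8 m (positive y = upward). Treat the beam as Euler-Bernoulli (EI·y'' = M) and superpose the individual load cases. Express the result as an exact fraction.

Load 1 — point force P=-20 kN at a=40/3 m (b=L-a=20/3):
  y_1 = -Pbx(L²-b²-x²)/(6LEI)  [x≤a] = -(-20)·(20/3)·8·(20²-(20/3)²-8²)/(6·20·20000) = 1312/10125 m
Load 2 — applied couple M₀=5 kN·m at a=10 m (b=L-a=10):
  y_2 = (M₀x³/(6L)+C₁x)/EI  [x≤a] with C₁=M₀(3b²-L²)/(6L)=-25/6 = (5·8³/(6·20)+(-25/6)·8)/20000 = -3/5000 m
Superposition: y = Σ y_i = 52237/405000 m ≈ 0.128980 m

y(8) = 52237/405000 m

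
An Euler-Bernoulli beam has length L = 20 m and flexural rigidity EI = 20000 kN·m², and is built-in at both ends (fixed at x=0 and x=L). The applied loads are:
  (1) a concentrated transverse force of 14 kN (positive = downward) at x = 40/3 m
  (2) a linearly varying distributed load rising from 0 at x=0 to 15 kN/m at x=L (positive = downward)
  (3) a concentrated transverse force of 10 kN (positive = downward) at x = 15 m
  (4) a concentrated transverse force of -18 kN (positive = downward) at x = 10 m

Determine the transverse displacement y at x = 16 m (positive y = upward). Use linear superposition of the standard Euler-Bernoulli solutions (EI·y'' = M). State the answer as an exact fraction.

y(16) = -617963/8100000 m

Load 1 — point force P=14 kN at a=40/3 m (b=L-a=20/3):
  y_1 = -Pa²(L-x)²(3bL-(3b+a)(L-x))/(6L³EI)  [x>a] = -14·(40/3)²·(20-16)²·(3·(20/3)·20-(3·(20/3)+(40/3))·(20-16))/(6·20³·20000) = -112/10125 m
Load 2 — triangular load w₀=15 kN/m (0→w₀ over full span):
  y_2 = -w₀x²(L-x)²(x+2L)/(120LEI) = -15·16²·(20-16)²·(16+2·20)/(120·20·20000) = -224/3125 m
Load 3 — point force P=10 kN at a=15 m (b=L-a=5):
  y_3 = -Pa²(L-x)²(3bL-(3b+a)(L-x))/(6L³EI)  [x>a] = -10·15²·(20-16)²·(3·5·20-(3·5+15)·(20-16))/(6·20³·20000) = -27/4000 m
Load 4 — point force P=-18 kN at a=10 m (b=L-a=10):
  y_4 = -Pa²(L-x)²(3bL-(3b+a)(L-x))/(6L³EI)  [x>a] = -(-18)·10²·(20-16)²·(3·10·20-(3·10+10)·(20-16))/(6·20³·20000) = 33/2500 m
Superposition: y = Σ y_i = -617963/8100000 m ≈ -0.076292 m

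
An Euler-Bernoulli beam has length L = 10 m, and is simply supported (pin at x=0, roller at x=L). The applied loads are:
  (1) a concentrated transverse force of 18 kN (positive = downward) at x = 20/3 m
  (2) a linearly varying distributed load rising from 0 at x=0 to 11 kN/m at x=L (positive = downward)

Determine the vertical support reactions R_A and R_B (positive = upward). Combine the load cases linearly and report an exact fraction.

R_A = 73/3 kN, R_B = 146/3 kN

Load 1 — point force P=18 kN at a=20/3 m (b=L-a=10/3):
  R_A = Pb/L = 18·(10/3)/10 = 6 kN
  R_B = Pa/L = 18·(20/3)/10 = 12 kN
Load 2 — triangular load w₀=11 kN/m (0→w₀ over full span):
  R_A = w₀L/6 = 11·10/6 = 55/3 kN
  R_B = w₀L/3 = 11·10/3 = 110/3 kN
Superposition: R_A = 73/3 kN, R_B = 146/3 kN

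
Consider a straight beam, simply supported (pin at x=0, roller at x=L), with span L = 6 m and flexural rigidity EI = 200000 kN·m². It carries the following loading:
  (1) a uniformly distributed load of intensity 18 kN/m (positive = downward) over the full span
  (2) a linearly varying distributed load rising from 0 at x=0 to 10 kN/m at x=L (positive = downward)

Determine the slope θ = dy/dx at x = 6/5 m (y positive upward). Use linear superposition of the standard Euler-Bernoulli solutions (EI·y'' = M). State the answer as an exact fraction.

θ(6/5) = -10203/12500000 rad

Load 1 — uniform load w=18 kN/m over full span:
  θ_1 = -w(L³-6Lx²+4x³)/(24EI) = -18·(6³-6·6·(6/5)²+4·(6/5)³)/(24·200000) = -8019/12500000 rad
Load 2 — triangular load w₀=10 kN/m (0→w₀ over full span):
  θ_2 = -w₀(7L⁴-30L²x²+15x⁴)/(360LEI) = -10·(7·6⁴-30·6²·(6/5)²+15·(6/5)⁴)/(360·6·200000) = -273/1562500 rad
Superposition: θ = Σ θ_i = -10203/12500000 rad ≈ -0.000816 rad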